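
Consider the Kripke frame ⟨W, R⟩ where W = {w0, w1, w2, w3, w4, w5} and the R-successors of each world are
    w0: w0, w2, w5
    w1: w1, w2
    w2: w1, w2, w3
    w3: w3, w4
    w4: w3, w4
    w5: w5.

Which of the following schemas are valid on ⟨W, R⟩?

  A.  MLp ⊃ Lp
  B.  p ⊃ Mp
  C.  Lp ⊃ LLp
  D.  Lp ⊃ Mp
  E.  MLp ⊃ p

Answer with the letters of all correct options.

B, D

R is reflexive: each world relates to itself.
R is not symmetric: w0 R w2 but not w2 R w0.
R is not transitive: w0 R w2 and w2 R w1 but not w0 R w1.
R is not euclidean: w0 R w2 and w0 R w0 but not w2 R w0.
R is serial: every world has an R-successor.
(A) the dual of axiom 5: valid iff R is euclidean. R is not euclidean — not valid.
(B) p ⊃ Mp is the dual of axiom T, which corresponds to reflexivity. R is reflexive — valid.
(C) axiom 4: valid iff R is transitive. R is not transitive — not valid.
(D) axiom D: valid iff R is serial. R is serial — valid.
(E) the dual of axiom B: valid iff R is symmetric. R is not symmetric — not valid.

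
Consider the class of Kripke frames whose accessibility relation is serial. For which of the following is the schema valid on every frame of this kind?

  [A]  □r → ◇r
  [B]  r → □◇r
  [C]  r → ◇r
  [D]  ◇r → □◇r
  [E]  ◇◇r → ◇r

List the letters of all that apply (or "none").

(A) □r → ◇r is axiom D; it is valid on a frame exactly when R is serial. Every such R is serial, so valid.
(B) r → □◇r (axiom B) characterises the symmetric frames. Such an R need not be symmetric — not valid.
(C) r → ◇r (the dual of axiom T) characterises the reflexive frames. Such an R need not be reflexive — not valid.
(D) ◇r → □◇r (axiom 5) characterises the euclidean frames. Such an R need not be euclidean — not valid.
(E) ◇◇r → ◇r (the dual of axiom 4) characterises the transitive frames. Such an R need not be transitive — not valid.

A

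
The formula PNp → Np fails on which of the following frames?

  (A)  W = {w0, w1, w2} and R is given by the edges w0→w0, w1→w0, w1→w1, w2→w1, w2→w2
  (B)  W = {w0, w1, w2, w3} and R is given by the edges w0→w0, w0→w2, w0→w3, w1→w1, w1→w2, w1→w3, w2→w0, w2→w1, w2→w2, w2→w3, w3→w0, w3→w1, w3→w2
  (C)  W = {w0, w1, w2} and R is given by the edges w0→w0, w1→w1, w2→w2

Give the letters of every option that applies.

The schema PNp → Np is the dual of axiom 5; it is valid on a frame iff R is euclidean.
(A) R is not euclidean (w1 R w0 and w1 R w1 but not w0 R w1), so the schema fails here.
(B) R is not euclidean (w2 R w0 and w2 R w1 but not w0 R w1), so the schema fails here.
(C) R is euclidean (any two R-successors of the same world are R-related), so the schema is valid here.

A, B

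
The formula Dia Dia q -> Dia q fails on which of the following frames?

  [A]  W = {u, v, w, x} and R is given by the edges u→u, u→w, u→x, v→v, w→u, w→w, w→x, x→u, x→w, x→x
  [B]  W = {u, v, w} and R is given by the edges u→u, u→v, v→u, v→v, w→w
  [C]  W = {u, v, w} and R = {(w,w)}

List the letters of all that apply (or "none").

none

The schema Dia Dia q -> Dia q is the dual of axiom 4; it is valid on a frame iff R is transitive.
(A) R is transitive (R is closed under composition), so the schema is valid here.
(B) R is transitive (R is closed under composition), so the schema is valid here.
(C) R is transitive (R is closed under composition), so the schema is valid here.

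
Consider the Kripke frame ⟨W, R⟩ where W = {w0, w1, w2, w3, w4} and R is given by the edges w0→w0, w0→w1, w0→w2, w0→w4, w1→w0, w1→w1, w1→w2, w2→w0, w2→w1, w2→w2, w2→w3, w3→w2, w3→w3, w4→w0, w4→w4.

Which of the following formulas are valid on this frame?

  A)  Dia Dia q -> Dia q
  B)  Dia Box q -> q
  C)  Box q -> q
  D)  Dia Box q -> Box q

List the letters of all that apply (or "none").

B, C

R is reflexive: each world relates to itself.
R is symmetric: every R-edge is matched by its reverse.
R is not transitive: w0 R w2 and w2 R w3 but not w0 R w3.
R is not euclidean: w0 R w1 and w0 R w4 but not w1 R w4.
(A) Dia Dia q -> Dia q (the dual of axiom 4) characterises the transitive frames. R is not transitive — not valid.
(B) Dia Box q -> q is the dual of axiom B; it is valid on a frame exactly when R is symmetric. R is symmetric, so valid.
(C) Box q -> q is axiom T; it is valid on a frame exactly when R is reflexive. R is reflexive, so valid.
(D) Dia Box q -> Box q (the dual of axiom 5) characterises the euclidean frames. R is not euclidean — not valid.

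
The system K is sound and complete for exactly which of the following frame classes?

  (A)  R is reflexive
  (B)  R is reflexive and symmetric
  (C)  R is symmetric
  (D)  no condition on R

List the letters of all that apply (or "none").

D

(A) this class determines T (= KT), not K.
(B) this class determines B (= KTB), not K.
(C) this class determines KB, not K.
(D) K is sound and complete for exactly this class.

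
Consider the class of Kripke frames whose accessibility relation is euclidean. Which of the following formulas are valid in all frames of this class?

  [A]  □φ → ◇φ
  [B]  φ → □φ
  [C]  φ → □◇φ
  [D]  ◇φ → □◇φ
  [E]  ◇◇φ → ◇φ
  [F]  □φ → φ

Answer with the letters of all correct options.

(A) □φ → ◇φ is axiom D; it is valid on a frame exactly when R is serial. Such an R need not be serial, so not valid.
(B) φ → □φ is equivalent to ◇p→p; it holds exactly when R ⊆ identity. Such an R need not be a subset of the identity — not valid.
(C) φ → □◇φ is axiom B, which corresponds to symmetry. Such an R need not be symmetric — not valid.
(D) ◇φ → □◇φ is axiom 5, which corresponds to the euclidean property. Every such R is euclidean — valid.
(E) ◇◇φ → ◇φ is the dual of axiom 4, which corresponds to transitivity. Such an R need not be transitive — not valid.
(F) □φ → φ is axiom T; it is valid on a frame exactly when R is reflexive. Such an R need not be reflexive, so not valid.

D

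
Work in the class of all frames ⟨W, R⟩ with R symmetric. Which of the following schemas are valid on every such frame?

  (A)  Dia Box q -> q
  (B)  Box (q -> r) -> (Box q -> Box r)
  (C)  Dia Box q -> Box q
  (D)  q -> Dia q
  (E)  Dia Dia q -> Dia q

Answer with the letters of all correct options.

(A) Dia Box q -> q is the dual of axiom B, which corresponds to symmetry. Every such R is symmetric — valid.
(B) Box (q -> r) -> (Box q -> Box r) is axiom K, valid on every Kripke frame — valid.
(C) Dia Box q -> Box q is the dual of axiom 5; it is valid on a frame exactly when R is euclidean. Such an R need not be euclidean, so not valid.
(D) q -> Dia q is the dual of axiom T, which corresponds to reflexivity. Such an R need not be reflexive — not valid.
(E) Dia Dia q -> Dia q is the dual of axiom 4, which corresponds to transitivity. Such an R need not be transitive — not valid.

A, B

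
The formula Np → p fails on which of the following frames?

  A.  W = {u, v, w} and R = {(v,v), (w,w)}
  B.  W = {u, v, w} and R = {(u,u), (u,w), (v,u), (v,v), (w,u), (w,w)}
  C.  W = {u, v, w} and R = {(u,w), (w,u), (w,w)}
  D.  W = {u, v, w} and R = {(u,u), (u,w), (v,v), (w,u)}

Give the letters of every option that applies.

A, C, D

The schema Np → p is axiom T; it is valid on a frame iff R is reflexive.
(A) R is not reflexive (not u R u), so the schema fails here.
(B) R is reflexive (each world relates to itself), so the schema is valid here.
(C) R is not reflexive (not u R u), so the schema fails here.
(D) R is not reflexive (not w R w), so the schema fails here.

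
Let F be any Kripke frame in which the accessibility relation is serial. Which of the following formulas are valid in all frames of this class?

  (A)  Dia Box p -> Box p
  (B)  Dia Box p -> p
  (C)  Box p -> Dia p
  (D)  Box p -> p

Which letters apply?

C

(A) Dia Box p -> Box p is the dual of axiom 5, which corresponds to the euclidean property. Such an R need not be euclidean — not valid.
(B) the dual of axiom B: valid iff R is symmetric. Such an R need not be symmetric — not valid.
(C) axiom D: valid iff R is serial. Every such R is serial — valid.
(D) Box p -> p is axiom T; it is valid on a frame exactly when R is reflexive. Such an R need not be reflexive, so not valid.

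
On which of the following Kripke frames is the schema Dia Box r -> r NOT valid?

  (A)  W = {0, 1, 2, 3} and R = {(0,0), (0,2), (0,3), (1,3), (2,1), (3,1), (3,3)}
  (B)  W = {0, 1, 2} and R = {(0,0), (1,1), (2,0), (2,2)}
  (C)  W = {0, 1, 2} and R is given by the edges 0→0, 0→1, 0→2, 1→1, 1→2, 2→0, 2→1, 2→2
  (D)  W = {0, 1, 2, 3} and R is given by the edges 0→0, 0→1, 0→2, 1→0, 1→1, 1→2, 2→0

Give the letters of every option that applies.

The schema Dia Box r -> r is the dual of axiom B; it is valid on a frame iff R is symmetric.
(A) R is not symmetric (0 R 2 but not 2 R 0), so the schema fails here.
(B) R is not symmetric (2 R 0 but not 0 R 2), so the schema fails here.
(C) R is not symmetric (0 R 1 but not 1 R 0), so the schema fails here.
(D) R is not symmetric (1 R 2 but not 2 R 1), so the schema fails here.

A, B, C, D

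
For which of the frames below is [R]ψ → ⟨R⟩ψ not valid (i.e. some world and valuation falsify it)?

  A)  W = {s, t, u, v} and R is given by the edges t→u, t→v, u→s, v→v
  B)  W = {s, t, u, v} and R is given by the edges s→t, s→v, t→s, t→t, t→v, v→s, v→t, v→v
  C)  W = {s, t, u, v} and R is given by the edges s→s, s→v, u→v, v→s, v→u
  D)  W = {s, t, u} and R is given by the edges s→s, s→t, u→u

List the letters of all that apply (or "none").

A, B, C, D

The schema [R]ψ → ⟨R⟩ψ is axiom D; it is valid on a frame iff R is serial.
(A) R is not serial (s has no R-successor), so the schema fails here.
(B) R is not serial (u has no R-successor), so the schema fails here.
(C) R is not serial (t has no R-successor), so the schema fails here.
(D) R is not serial (t has no R-successor), so the schema fails here.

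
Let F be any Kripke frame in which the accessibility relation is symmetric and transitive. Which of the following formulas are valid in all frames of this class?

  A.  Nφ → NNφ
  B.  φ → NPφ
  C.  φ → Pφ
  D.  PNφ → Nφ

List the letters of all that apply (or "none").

A symmetric transitive relation is euclidean (uRv and uRw give vRu by symmetry, then vRw by transitivity).
(A) Nφ → NNφ is axiom 4, which corresponds to transitivity. Every such R is transitive — valid.
(B) φ → NPφ is axiom B; it is valid on a frame exactly when R is symmetric. Every such R is symmetric, so valid.
(C) φ → Pφ is the dual of axiom T, which corresponds to reflexivity. Such an R need not be reflexive — not valid.
(D) PNφ → Nφ (the dual of axiom 5) characterises the euclidean frames. Every such R is euclidean — valid.

A, B, D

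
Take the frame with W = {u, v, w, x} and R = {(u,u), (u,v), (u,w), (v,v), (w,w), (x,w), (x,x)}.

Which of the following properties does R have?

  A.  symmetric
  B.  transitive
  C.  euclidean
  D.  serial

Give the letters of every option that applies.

(A) not symmetric: u R v but not v R u.
(B) transitive: R is closed under composition.
(C) not euclidean: u R v and u R u but not v R u.
(D) serial: every world has an R-successor.

B, D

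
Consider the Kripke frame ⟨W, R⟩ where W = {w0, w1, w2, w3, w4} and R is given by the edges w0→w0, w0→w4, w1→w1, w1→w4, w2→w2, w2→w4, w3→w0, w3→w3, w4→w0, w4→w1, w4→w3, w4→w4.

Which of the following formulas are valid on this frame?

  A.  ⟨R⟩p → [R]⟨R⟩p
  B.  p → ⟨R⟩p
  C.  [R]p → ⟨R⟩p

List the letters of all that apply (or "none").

R is reflexive: each world relates to itself.
R is not euclidean: w2 R w4 and w2 R w2 but not w4 R w2.
R is serial: every world has an R-successor.
(A) axiom 5: valid iff R is euclidean. R is not euclidean — not valid.
(B) p → ⟨R⟩p (the dual of axiom T) characterises the reflexive frames. R is reflexive — valid.
(C) [R]p → ⟨R⟩p (axiom D) characterises the serial frames. R is serial — valid.

B, C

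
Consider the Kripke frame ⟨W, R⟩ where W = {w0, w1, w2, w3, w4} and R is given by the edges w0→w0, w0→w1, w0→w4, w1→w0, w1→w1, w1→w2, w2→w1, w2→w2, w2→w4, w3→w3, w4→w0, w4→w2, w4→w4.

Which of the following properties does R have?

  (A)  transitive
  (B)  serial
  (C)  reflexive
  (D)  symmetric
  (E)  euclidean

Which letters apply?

B, C, D

(A) not transitive: w0 R w1 and w1 R w2 but not w0 R w2.
(B) serial: every world has an R-successor.
(C) reflexive: each world relates to itself.
(D) symmetric: every R-edge is matched by its reverse.
(E) not euclidean: w0 R w1 and w0 R w4 but not w1 R w4.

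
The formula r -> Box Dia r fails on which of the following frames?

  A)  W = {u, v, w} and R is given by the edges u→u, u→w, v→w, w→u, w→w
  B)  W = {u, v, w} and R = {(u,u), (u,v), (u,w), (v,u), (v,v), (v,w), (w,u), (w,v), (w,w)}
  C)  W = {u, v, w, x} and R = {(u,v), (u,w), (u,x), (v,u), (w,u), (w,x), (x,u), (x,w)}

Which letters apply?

The schema r -> Box Dia r is axiom B; it is valid on a frame iff R is symmetric.
(A) R is not symmetric (v R w but not w R v), so the schema fails here.
(B) R is symmetric (every R-edge is matched by its reverse), so the schema is valid here.
(C) R is symmetric (every R-edge is matched by its reverse), so the schema is valid here.

A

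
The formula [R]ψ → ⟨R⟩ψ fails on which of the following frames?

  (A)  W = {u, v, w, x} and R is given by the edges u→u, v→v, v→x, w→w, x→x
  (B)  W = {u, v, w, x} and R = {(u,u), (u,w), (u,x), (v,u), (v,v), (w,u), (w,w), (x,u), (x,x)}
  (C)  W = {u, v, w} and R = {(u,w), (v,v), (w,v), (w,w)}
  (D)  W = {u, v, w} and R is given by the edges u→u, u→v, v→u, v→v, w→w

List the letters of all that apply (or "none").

The schema [R]ψ → ⟨R⟩ψ is axiom D; it is valid on a frame iff R is serial.
(A) R is serial (every world has an R-successor), so the schema is valid here.
(B) R is serial (every world has an R-successor), so the schema is valid here.
(C) R is serial (every world has an R-successor), so the schema is valid here.
(D) R is serial (every world has an R-successor), so the schema is valid here.

none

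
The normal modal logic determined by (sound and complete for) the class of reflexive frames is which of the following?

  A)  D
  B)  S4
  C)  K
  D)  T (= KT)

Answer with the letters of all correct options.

(A) D is determined by the class of serial frames.
(B) S4 is determined by the class of reflexive and transitive frames.
(C) K is determined by the class of arbitrary frames.
(D) T (= KT) is determined by exactly this class.

D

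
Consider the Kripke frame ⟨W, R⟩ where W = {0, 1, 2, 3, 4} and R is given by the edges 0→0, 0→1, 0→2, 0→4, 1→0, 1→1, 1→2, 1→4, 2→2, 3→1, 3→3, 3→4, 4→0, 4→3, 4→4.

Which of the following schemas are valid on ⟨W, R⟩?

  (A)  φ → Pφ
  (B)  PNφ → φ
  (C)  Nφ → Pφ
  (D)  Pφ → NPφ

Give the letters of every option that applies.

A, C

R is reflexive: each world relates to itself.
R is not symmetric: 0 R 2 but not 2 R 0.
R is not euclidean: 0 R 2 and 0 R 0 but not 2 R 0.
R is serial: every world has an R-successor.
(A) φ → Pφ (the dual of axiom T) characterises the reflexive frames. R is reflexive — valid.
(B) the dual of axiom B: valid iff R is symmetric. R is not symmetric — not valid.
(C) Nφ → Pφ is axiom D; it is valid on a frame exactly when R is serial. R is serial, so valid.
(D) Pφ → NPφ (axiom 5) characterises the euclidean frames. R is not euclidean — not valid.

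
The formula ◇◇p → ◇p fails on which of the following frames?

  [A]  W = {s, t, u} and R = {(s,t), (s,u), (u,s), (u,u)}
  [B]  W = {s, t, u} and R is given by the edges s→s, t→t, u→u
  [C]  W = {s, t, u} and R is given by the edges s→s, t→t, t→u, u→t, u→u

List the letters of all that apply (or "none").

The schema ◇◇p → ◇p is the dual of axiom 4; it is valid on a frame iff R is transitive.
(A) R is not transitive (s R u and u R s but not s R s), so the schema fails here.
(B) R is transitive (R is closed under composition), so the schema is valid here.
(C) R is transitive (R is closed under composition), so the schema is valid here.

A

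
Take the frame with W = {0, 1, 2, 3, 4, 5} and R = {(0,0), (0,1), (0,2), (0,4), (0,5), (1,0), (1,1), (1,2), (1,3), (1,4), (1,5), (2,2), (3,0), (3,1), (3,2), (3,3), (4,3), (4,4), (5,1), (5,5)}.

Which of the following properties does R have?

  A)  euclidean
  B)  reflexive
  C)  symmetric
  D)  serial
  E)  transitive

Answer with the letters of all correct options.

B, D

(A) not euclidean: 0 R 2 and 0 R 0 but not 2 R 0.
(B) reflexive: each world relates to itself.
(C) not symmetric: 0 R 2 but not 2 R 0.
(D) serial: every world has an R-successor.
(E) not transitive: 0 R 1 and 1 R 3 but not 0 R 3.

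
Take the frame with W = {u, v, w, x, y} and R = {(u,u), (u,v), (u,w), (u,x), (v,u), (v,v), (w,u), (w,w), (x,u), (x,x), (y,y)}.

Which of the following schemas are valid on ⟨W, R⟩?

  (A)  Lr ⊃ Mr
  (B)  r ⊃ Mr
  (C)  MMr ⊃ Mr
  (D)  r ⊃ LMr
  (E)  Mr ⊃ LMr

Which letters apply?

R is reflexive: each world relates to itself.
R is symmetric: every R-edge is matched by its reverse.
R is not transitive: v R u and u R w but not v R w.
R is not euclidean: u R v and u R w but not v R w.
R is serial: every world has an R-successor.
(A) Lr ⊃ Mr is axiom D; it is valid on a frame exactly when R is serial. R is serial, so valid.
(B) r ⊃ Mr is the dual of axiom T; it is valid on a frame exactly when R is reflexive. R is reflexive, so valid.
(C) MMr ⊃ Mr is the dual of axiom 4, which corresponds to transitivity. R is not transitive — not valid.
(D) r ⊃ LMr (axiom B) characterises the symmetric frames. R is symmetric — valid.
(E) axiom 5: valid iff R is euclidean. R is not euclidean — not valid.

A, B, D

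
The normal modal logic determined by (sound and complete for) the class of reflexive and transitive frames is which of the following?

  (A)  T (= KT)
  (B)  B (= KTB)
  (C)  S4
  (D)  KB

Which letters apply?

C

(A) T (= KT) is determined by the class of reflexive frames.
(B) B (= KTB) is determined by the class of reflexive and symmetric frames.
(C) S4 is determined by exactly this class.
(D) KB is determined by the class of symmetric frames.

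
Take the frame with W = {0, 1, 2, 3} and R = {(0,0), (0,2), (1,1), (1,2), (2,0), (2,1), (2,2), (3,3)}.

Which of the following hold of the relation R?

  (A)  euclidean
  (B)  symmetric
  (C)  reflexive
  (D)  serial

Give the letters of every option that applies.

(A) not euclidean: 2 R 0 and 2 R 1 but not 0 R 1.
(B) symmetric: every R-edge is matched by its reverse.
(C) reflexive: each world relates to itself.
(D) serial: every world has an R-successor.

B, C, D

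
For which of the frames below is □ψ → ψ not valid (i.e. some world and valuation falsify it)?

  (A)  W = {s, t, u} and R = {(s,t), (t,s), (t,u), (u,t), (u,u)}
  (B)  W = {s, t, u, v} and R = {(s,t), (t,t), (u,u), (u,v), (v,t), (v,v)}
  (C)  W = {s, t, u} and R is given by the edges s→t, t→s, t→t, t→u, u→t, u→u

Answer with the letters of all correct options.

The schema □ψ → ψ is axiom T; it is valid on a frame iff R is reflexive.
(A) R is not reflexive (not s R s), so the schema fails here.
(B) R is not reflexive (not s R s), so the schema fails here.
(C) R is not reflexive (not s R s), so the schema fails here.

A, B, C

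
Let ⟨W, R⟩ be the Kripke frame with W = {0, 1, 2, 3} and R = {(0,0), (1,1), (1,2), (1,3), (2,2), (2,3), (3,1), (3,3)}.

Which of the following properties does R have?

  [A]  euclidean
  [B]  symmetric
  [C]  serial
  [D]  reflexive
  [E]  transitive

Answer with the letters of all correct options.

C, D

(A) not euclidean: 1 R 2 and 1 R 1 but not 2 R 1.
(B) not symmetric: 1 R 2 but not 2 R 1.
(C) serial: every world has an R-successor.
(D) reflexive: each world relates to itself.
(E) not transitive: 2 R 3 and 3 R 1 but not 2 R 1.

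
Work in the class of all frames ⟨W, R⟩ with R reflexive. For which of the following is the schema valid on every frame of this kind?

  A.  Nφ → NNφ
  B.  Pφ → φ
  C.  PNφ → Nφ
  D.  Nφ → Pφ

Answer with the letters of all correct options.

D

A reflexive relation is serial.
(A) Nφ → NNφ is axiom 4, which corresponds to transitivity. Such an R need not be transitive — not valid.
(B) Pφ → φ (the converse of T) corresponds to R being a subset of the identity. Such an R need not be a subset of the identity, so not valid.
(C) the dual of axiom 5: valid iff R is euclidean. Such an R need not be euclidean — not valid.
(D) Nφ → Pφ is axiom D, which corresponds to seriality. Every such R is serial — valid.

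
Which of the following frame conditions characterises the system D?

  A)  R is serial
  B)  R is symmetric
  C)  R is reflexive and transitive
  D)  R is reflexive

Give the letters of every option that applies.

(A) D is sound and complete for exactly this class.
(B) this class determines KB, not D.
(C) this class determines S4, not D.
(D) this class determines T (= KT), not D.

A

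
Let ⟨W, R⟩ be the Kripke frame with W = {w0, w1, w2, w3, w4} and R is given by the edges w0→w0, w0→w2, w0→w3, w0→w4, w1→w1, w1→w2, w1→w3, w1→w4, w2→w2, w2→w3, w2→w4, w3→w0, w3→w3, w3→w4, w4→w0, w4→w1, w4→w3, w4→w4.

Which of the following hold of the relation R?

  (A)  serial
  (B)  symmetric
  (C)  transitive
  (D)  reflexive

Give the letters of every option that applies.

(A) serial: every world has an R-successor.
(B) not symmetric: w0 R w2 but not w2 R w0.
(C) not transitive: w0 R w4 and w4 R w1 but not w0 R w1.
(D) reflexive: each world relates to itself.

A, D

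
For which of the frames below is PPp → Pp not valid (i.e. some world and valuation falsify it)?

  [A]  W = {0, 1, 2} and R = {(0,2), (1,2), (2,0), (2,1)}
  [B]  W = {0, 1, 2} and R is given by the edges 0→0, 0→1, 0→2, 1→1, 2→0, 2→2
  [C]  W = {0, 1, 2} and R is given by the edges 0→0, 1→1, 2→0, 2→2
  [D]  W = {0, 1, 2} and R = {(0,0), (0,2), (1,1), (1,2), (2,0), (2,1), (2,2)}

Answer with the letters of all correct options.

A, B, D

The schema PPp → Pp is the dual of axiom 4; it is valid on a frame iff R is transitive.
(A) R is not transitive (0 R 2 and 2 R 0 but not 0 R 0), so the schema fails here.
(B) R is not transitive (2 R 0 and 0 R 1 but not 2 R 1), so the schema fails here.
(C) R is transitive (R is closed under composition), so the schema is valid here.
(D) R is not transitive (0 R 2 and 2 R 1 but not 0 R 1), so the schema fails here.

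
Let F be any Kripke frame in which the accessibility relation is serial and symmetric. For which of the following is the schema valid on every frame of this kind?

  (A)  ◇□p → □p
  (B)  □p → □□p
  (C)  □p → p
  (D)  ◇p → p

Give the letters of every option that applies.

none

(A) ◇□p → □p (the dual of axiom 5) characterises the euclidean frames. Such an R need not be euclidean — not valid.
(B) □p → □□p (axiom 4) characterises the transitive frames. Such an R need not be transitive — not valid.
(C) □p → p is axiom T; it is valid on a frame exactly when R is reflexive. Such an R need not be reflexive, so not valid.
(D) ◇p → p is the converse of T; it holds exactly when R ⊆ identity. Such an R need not be a subset of the identity — not valid.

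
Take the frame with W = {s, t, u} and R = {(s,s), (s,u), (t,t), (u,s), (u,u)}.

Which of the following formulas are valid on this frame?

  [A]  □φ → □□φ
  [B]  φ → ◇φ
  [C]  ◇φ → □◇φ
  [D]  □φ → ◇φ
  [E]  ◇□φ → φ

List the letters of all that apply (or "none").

R is reflexive: each world relates to itself.
R is symmetric: every R-edge is matched by its reverse.
R is transitive: R is closed under composition.
R is euclidean: any two R-successors of the same world are R-related.
R is serial: every world has an R-successor.
(A) axiom 4: valid iff R is transitive. R is transitive — valid.
(B) φ → ◇φ is the dual of axiom T; it is valid on a frame exactly when R is reflexive. R is reflexive, so valid.
(C) ◇φ → □◇φ (axiom 5) characterises the euclidean frames. R is euclidean — valid.
(D) □φ → ◇φ is axiom D; it is valid on a frame exactly when R is serial. R is serial, so valid.
(E) ◇□φ → φ (the dual of axiom B) characterises the symmetric frames. R is symmetric — valid.

A, B, C, D, E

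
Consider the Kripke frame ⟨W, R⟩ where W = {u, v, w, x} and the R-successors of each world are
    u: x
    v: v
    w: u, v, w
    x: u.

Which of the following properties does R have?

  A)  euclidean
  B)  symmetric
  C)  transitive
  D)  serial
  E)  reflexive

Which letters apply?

D

(A) not euclidean: w R u and w R v but not u R v.
(B) not symmetric: w R u but not u R w.
(C) not transitive: u R x and x R u but not u R u.
(D) serial: every world has an R-successor.
(E) not reflexive: not u R u.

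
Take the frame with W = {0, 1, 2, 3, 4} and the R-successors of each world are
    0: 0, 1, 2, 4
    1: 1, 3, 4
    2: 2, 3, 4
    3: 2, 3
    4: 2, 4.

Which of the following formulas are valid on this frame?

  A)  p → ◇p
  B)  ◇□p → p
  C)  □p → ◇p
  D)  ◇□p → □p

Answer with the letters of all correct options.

A, C

R is reflexive: each world relates to itself.
R is not symmetric: 0 R 1 but not 1 R 0.
R is not euclidean: 0 R 1 and 0 R 0 but not 1 R 0.
R is serial: every world has an R-successor.
(A) the dual of axiom T: valid iff R is reflexive. R is reflexive — valid.
(B) ◇□p → p (the dual of axiom B) characterises the symmetric frames. R is not symmetric — not valid.
(C) □p → ◇p is axiom D, which corresponds to seriality. R is serial — valid.
(D) the dual of axiom 5: valid iff R is euclidean. R is not euclidean — not valid.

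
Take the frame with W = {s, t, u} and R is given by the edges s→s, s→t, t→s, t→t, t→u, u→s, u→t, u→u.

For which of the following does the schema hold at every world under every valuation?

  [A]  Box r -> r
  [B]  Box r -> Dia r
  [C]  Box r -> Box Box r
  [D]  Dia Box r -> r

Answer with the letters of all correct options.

A, B

R is reflexive: each world relates to itself.
R is not symmetric: u R s but not s R u.
R is not transitive: s R t and t R u but not s R u.
R is serial: every world has an R-successor.
(A) Box r -> r (axiom T) characterises the reflexive frames. R is reflexive — valid.
(B) axiom D: valid iff R is serial. R is serial — valid.
(C) Box r -> Box Box r (axiom 4) characterises the transitive frames. R is not transitive — not valid.
(D) Dia Box r -> r is the dual of axiom B, which corresponds to symmetry. R is not symmetric — not valid.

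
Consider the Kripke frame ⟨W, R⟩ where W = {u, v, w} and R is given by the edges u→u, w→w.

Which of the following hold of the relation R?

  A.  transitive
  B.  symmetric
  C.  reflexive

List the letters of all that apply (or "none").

(A) transitive: R is closed under composition.
(B) symmetric: every R-edge is matched by its reverse.
(C) not reflexive: not v R v.

A, B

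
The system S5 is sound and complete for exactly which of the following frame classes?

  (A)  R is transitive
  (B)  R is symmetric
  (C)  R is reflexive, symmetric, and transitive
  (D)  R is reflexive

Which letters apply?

(A) this class determines K4, not S5.
(B) this class determines KB, not S5.
(C) S5 is sound and complete for exactly this class.
(D) this class determines T (= KT), not S5.

C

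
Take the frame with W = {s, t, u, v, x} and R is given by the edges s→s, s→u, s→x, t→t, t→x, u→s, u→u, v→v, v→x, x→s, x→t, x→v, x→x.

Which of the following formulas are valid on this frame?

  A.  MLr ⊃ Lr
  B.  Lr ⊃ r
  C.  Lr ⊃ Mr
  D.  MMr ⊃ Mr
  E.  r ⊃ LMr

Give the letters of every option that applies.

R is reflexive: each world relates to itself.
R is symmetric: every R-edge is matched by its reverse.
R is not transitive: s R x and x R t but not s R t.
R is not euclidean: s R u and s R x but not u R x.
R is serial: every world has an R-successor.
(A) the dual of axiom 5: valid iff R is euclidean. R is not euclidean — not valid.
(B) Lr ⊃ r is axiom T; it is valid on a frame exactly when R is reflexive. R is reflexive, so valid.
(C) axiom D: valid iff R is serial. R is serial — valid.
(D) the dual of axiom 4: valid iff R is transitive. R is not transitive — not valid.
(E) axiom B: valid iff R is symmetric. R is symmetric — valid.

B, C, E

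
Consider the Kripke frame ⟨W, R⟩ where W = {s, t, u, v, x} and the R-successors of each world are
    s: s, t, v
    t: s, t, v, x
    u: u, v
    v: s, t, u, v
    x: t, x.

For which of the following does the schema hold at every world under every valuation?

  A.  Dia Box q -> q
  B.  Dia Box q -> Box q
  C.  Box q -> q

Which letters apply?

A, C

R is reflexive: each world relates to itself.
R is symmetric: every R-edge is matched by its reverse.
R is not euclidean: t R s and t R x but not s R x.
(A) Dia Box q -> q is the dual of axiom B; it is valid on a frame exactly when R is symmetric. R is symmetric, so valid.
(B) Dia Box q -> Box q (the dual of axiom 5) characterises the euclidean frames. R is not euclidean — not valid.
(C) Box q -> q (axiom T) characterises the reflexive frames. R is reflexive — valid.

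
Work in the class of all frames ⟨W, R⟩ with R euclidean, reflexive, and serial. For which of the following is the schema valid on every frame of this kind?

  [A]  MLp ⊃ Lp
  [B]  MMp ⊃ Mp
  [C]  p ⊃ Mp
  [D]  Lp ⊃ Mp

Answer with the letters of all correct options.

A relation that is euclidean, reflexive, and serial is also symmetric and transitive.
(A) MLp ⊃ Lp is the dual of axiom 5, which corresponds to the euclidean property. Every such R is euclidean — valid.
(B) MMp ⊃ Mp is the dual of axiom 4; it is valid on a frame exactly when R is transitive. Every such R is transitive, so valid.
(C) p ⊃ Mp is the dual of axiom T, which corresponds to reflexivity. Every such R is reflexive — valid.
(D) Lp ⊃ Mp is axiom D, which corresponds to seriality. Every such R is serial — valid.

A, B, C, D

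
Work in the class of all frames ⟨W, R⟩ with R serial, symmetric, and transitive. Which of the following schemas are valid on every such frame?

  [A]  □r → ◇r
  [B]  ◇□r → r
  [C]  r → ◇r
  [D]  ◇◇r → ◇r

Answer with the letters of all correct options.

A, B, C, D

A serial symmetric transitive relation is reflexive (take any v with uRv; symmetry gives vRu and transitivity gives uRu), hence an equivalence relation.
(A) □r → ◇r is axiom D, which corresponds to seriality. Every such R is serial — valid.
(B) ◇□r → r (the dual of axiom B) characterises the symmetric frames. Every such R is symmetric — valid.
(C) r → ◇r is the dual of axiom T; it is valid on a frame exactly when R is reflexive. Every such R is reflexive, so valid.
(D) ◇◇r → ◇r (the dual of axiom 4) characterises the transitive frames. Every such R is transitive — valid.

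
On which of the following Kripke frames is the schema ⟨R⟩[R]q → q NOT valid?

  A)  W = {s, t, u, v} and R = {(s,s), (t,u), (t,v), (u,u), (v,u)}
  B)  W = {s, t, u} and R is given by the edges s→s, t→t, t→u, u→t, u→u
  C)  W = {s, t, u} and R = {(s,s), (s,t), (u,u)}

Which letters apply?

The schema ⟨R⟩[R]q → q is the dual of axiom B; it is valid on a frame iff R is symmetric.
(A) R is not symmetric (t R u but not u R t), so the schema fails here.
(B) R is symmetric (every R-edge is matched by its reverse), so the schema is valid here.
(C) R is not symmetric (s R t but not t R s), so the schema fails here.

A, C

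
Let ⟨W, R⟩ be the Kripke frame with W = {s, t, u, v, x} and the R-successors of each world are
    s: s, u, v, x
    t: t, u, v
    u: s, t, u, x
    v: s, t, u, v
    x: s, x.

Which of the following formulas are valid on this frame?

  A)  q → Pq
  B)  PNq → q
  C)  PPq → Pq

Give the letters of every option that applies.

R is reflexive: each world relates to itself.
R is not symmetric: u R x but not x R u.
R is not transitive: s R u and u R t but not s R t.
(A) q → Pq is the dual of axiom T; it is valid on a frame exactly when R is reflexive. R is reflexive, so valid.
(B) PNq → q (the dual of axiom B) characterises the symmetric frames. R is not symmetric — not valid.
(C) PPq → Pq is the dual of axiom 4; it is valid on a frame exactly when R is transitive. R is not transitive, so not valid.

A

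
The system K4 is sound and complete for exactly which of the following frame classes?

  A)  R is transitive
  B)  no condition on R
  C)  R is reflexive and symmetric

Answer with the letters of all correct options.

(A) K4 is sound and complete for exactly this class.
(B) this class determines K, not K4.
(C) this class determines B (= KTB), not K4.

A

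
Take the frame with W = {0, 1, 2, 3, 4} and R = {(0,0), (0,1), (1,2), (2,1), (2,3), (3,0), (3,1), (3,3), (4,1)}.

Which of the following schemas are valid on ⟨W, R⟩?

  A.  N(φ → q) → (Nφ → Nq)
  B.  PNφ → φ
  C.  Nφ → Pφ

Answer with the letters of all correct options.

R is not symmetric: 0 R 1 but not 1 R 0.
R is serial: every world has an R-successor.
(A) this is just K, valid on every normal frame.
(B) PNφ → φ (the dual of axiom B) characterises the symmetric frames. R is not symmetric — not valid.
(C) Nφ → Pφ (axiom D) characterises the serial frames. R is serial — valid.

A, C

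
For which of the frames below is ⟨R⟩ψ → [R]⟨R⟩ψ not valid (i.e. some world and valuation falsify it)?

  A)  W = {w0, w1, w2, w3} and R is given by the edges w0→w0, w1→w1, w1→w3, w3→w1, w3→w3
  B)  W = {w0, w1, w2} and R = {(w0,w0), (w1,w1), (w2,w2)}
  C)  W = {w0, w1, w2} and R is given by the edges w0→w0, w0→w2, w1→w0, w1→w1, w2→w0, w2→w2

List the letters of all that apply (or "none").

The schema ⟨R⟩ψ → [R]⟨R⟩ψ is axiom 5; it is valid on a frame iff R is euclidean.
(A) R is euclidean (any two R-successors of the same world are R-related), so the schema is valid here.
(B) R is euclidean (any two R-successors of the same world are R-related), so the schema is valid here.
(C) R is not euclidean (w1 R w0 and w1 R w1 but not w0 R w1), so the schema fails here.

C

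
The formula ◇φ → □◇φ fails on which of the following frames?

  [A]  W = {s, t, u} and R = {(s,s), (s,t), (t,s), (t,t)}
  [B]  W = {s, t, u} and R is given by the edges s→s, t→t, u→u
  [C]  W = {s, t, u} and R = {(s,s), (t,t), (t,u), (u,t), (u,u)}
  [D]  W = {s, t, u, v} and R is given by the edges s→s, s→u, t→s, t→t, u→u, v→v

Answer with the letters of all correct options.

D

The schema ◇φ → □◇φ is axiom 5; it is valid on a frame iff R is euclidean.
(A) R is euclidean (any two R-successors of the same world are R-related), so the schema is valid here.
(B) R is euclidean (any two R-successors of the same world are R-related), so the schema is valid here.
(C) R is euclidean (any two R-successors of the same world are R-related), so the schema is valid here.
(D) R is not euclidean (s R u and s R s but not u R s), so the schema fails here.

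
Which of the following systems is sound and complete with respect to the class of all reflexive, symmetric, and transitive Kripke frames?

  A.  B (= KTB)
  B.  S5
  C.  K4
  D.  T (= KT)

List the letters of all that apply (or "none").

(A) B (= KTB) is determined by the class of reflexive and symmetric frames.
(B) S5 is determined by exactly this class.
(C) K4 is determined by the class of transitive frames.
(D) T (= KT) is determined by the class of reflexive frames.

B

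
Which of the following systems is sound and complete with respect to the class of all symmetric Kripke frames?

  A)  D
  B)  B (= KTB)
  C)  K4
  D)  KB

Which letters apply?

(A) D is determined by the class of serial frames.
(B) B (= KTB) is determined by the class of reflexive and symmetric frames.
(C) K4 is determined by the class of transitive frames.
(D) KB is determined by exactly this class.

D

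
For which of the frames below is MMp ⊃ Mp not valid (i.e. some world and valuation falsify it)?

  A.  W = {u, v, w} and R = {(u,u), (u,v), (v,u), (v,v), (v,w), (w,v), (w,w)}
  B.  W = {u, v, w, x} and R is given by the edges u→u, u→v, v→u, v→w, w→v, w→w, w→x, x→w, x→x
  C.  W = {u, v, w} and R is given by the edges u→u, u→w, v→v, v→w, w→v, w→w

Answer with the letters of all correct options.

The schema MMp ⊃ Mp is the dual of axiom 4; it is valid on a frame iff R is transitive.
(A) R is not transitive (u R v and v R w but not u R w), so the schema fails here.
(B) R is not transitive (u R v and v R w but not u R w), so the schema fails here.
(C) R is not transitive (u R w and w R v but not u R v), so the schema fails here.

A, B, C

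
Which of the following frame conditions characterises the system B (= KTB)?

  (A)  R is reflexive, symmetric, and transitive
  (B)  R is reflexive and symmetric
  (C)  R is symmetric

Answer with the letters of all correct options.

B

(A) this class determines S5, not B (= KTB).
(B) B (= KTB) is sound and complete for exactly this class.
(C) this class determines KB, not B (= KTB).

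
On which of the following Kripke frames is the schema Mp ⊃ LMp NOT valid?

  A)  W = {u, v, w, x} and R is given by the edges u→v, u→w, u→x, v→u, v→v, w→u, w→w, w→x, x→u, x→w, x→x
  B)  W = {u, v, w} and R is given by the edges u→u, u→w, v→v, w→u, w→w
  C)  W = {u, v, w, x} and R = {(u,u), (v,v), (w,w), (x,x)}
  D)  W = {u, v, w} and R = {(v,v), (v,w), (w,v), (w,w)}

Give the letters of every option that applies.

The schema Mp ⊃ LMp is axiom 5; it is valid on a frame iff R is euclidean.
(A) R is not euclidean (u R v and u R w but not v R w), so the schema fails here.
(B) R is euclidean (any two R-successors of the same world are R-related), so the schema is valid here.
(C) R is euclidean (any two R-successors of the same world are R-related), so the schema is valid here.
(D) R is euclidean (any two R-successors of the same world are R-related), so the schema is valid here.

A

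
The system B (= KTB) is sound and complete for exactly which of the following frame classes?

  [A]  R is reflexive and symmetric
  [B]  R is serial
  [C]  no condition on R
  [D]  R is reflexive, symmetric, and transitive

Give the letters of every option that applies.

(A) B (= KTB) is sound and complete for exactly this class.
(B) this class determines D, not B (= KTB).
(C) this class determines K, not B (= KTB).
(D) this class determines S5, not B (= KTB).

A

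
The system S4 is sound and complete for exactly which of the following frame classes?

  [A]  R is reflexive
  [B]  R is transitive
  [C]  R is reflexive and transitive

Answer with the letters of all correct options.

(A) this class determines T (= KT), not S4.
(B) this class determines K4, not S4.
(C) S4 is sound and complete for exactly this class.

C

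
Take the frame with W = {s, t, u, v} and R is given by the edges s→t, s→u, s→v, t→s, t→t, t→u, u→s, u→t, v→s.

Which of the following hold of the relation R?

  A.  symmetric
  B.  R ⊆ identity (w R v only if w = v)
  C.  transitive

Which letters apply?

(A) symmetric: every R-edge is matched by its reverse.
(B) not ⊆ identity: s R t with s ≠ t.
(C) not transitive: s R t and t R s but not s R s.

A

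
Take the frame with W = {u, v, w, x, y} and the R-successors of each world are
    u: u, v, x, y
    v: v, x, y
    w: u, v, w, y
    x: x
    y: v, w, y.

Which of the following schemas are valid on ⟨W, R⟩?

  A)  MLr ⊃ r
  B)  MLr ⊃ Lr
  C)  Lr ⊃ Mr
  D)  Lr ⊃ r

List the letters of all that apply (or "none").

R is reflexive: each world relates to itself.
R is not symmetric: u R v but not v R u.
R is not euclidean: u R v and u R u but not v R u.
R is serial: every world has an R-successor.
(A) MLr ⊃ r (the dual of axiom B) characterises the symmetric frames. R is not symmetric — not valid.
(B) MLr ⊃ Lr is the dual of axiom 5, which corresponds to the euclidean property. R is not euclidean — not valid.
(C) Lr ⊃ Mr (axiom D) characterises the serial frames. R is serial — valid.
(D) axiom T: valid iff R is reflexive. R is reflexive — valid.

C, D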